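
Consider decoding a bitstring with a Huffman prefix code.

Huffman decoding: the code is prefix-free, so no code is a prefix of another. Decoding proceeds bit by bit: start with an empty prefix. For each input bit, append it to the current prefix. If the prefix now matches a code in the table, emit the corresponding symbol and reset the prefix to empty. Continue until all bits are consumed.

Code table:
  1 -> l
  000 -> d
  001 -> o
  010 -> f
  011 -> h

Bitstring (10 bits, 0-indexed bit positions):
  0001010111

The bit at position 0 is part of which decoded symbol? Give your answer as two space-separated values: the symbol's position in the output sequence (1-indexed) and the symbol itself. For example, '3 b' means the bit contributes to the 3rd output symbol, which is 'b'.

Answer: 1 d

Derivation:
Bit 0: prefix='0' (no match yet)
Bit 1: prefix='00' (no match yet)
Bit 2: prefix='000' -> emit 'd', reset
Bit 3: prefix='1' -> emit 'l', reset
Bit 4: prefix='0' (no match yet)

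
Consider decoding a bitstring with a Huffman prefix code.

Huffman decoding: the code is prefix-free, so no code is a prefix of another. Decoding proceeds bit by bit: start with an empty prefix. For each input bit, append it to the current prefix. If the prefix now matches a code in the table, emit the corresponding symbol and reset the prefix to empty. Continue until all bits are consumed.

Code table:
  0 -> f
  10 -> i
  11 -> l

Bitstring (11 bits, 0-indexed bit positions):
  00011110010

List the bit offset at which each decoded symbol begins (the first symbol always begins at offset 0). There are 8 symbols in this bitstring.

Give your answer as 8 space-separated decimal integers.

Answer: 0 1 2 3 5 7 8 9

Derivation:
Bit 0: prefix='0' -> emit 'f', reset
Bit 1: prefix='0' -> emit 'f', reset
Bit 2: prefix='0' -> emit 'f', reset
Bit 3: prefix='1' (no match yet)
Bit 4: prefix='11' -> emit 'l', reset
Bit 5: prefix='1' (no match yet)
Bit 6: prefix='11' -> emit 'l', reset
Bit 7: prefix='0' -> emit 'f', reset
Bit 8: prefix='0' -> emit 'f', reset
Bit 9: prefix='1' (no match yet)
Bit 10: prefix='10' -> emit 'i', reset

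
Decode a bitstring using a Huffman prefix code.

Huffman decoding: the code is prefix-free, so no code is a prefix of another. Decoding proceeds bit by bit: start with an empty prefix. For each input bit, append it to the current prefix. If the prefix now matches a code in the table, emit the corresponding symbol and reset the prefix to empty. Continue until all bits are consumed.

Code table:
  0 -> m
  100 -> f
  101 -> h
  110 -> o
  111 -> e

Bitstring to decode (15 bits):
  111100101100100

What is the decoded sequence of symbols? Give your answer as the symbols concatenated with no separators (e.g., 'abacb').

Answer: efhff

Derivation:
Bit 0: prefix='1' (no match yet)
Bit 1: prefix='11' (no match yet)
Bit 2: prefix='111' -> emit 'e', reset
Bit 3: prefix='1' (no match yet)
Bit 4: prefix='10' (no match yet)
Bit 5: prefix='100' -> emit 'f', reset
Bit 6: prefix='1' (no match yet)
Bit 7: prefix='10' (no match yet)
Bit 8: prefix='101' -> emit 'h', reset
Bit 9: prefix='1' (no match yet)
Bit 10: prefix='10' (no match yet)
Bit 11: prefix='100' -> emit 'f', reset
Bit 12: prefix='1' (no match yet)
Bit 13: prefix='10' (no match yet)
Bit 14: prefix='100' -> emit 'f', reset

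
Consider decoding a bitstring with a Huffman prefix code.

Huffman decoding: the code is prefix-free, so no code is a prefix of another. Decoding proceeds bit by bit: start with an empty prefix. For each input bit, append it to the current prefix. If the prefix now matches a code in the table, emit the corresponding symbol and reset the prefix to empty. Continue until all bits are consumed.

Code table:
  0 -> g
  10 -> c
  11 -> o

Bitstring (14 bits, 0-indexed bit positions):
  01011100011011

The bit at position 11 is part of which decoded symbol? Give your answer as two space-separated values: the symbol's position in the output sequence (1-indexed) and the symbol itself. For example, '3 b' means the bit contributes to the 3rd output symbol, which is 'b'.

Answer: 8 g

Derivation:
Bit 0: prefix='0' -> emit 'g', reset
Bit 1: prefix='1' (no match yet)
Bit 2: prefix='10' -> emit 'c', reset
Bit 3: prefix='1' (no match yet)
Bit 4: prefix='11' -> emit 'o', reset
Bit 5: prefix='1' (no match yet)
Bit 6: prefix='10' -> emit 'c', reset
Bit 7: prefix='0' -> emit 'g', reset
Bit 8: prefix='0' -> emit 'g', reset
Bit 9: prefix='1' (no match yet)
Bit 10: prefix='11' -> emit 'o', reset
Bit 11: prefix='0' -> emit 'g', reset
Bit 12: prefix='1' (no match yet)
Bit 13: prefix='11' -> emit 'o', reset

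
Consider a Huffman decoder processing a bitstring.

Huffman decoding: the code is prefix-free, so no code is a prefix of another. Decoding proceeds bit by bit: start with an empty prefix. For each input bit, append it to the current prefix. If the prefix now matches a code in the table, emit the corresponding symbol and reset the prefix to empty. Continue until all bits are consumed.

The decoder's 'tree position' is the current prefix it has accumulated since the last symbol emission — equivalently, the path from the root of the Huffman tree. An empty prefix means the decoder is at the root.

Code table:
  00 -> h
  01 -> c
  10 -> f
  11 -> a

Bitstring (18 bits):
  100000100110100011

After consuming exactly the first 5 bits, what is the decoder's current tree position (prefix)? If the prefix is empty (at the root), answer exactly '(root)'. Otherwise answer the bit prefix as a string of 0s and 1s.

Answer: 0

Derivation:
Bit 0: prefix='1' (no match yet)
Bit 1: prefix='10' -> emit 'f', reset
Bit 2: prefix='0' (no match yet)
Bit 3: prefix='00' -> emit 'h', reset
Bit 4: prefix='0' (no match yet)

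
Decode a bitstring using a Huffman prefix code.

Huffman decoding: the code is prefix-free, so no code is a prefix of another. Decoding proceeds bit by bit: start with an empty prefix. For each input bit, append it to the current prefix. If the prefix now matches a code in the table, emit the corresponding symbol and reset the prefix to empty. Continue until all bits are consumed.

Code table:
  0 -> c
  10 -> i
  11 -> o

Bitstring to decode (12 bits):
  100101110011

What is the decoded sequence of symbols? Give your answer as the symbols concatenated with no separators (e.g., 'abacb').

Answer: icioico

Derivation:
Bit 0: prefix='1' (no match yet)
Bit 1: prefix='10' -> emit 'i', reset
Bit 2: prefix='0' -> emit 'c', reset
Bit 3: prefix='1' (no match yet)
Bit 4: prefix='10' -> emit 'i', reset
Bit 5: prefix='1' (no match yet)
Bit 6: prefix='11' -> emit 'o', reset
Bit 7: prefix='1' (no match yet)
Bit 8: prefix='10' -> emit 'i', reset
Bit 9: prefix='0' -> emit 'c', reset
Bit 10: prefix='1' (no match yet)
Bit 11: prefix='11' -> emit 'o', reset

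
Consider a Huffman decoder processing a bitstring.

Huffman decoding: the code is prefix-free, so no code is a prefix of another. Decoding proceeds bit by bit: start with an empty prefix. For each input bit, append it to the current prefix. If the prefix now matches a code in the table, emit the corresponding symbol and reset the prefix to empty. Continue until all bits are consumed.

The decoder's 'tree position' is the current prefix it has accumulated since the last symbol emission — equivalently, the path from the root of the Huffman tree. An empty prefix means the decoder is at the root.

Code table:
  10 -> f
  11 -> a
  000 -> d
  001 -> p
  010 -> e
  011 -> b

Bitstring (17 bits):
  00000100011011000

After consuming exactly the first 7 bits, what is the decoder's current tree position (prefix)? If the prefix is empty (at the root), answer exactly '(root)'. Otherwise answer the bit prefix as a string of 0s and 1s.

Bit 0: prefix='0' (no match yet)
Bit 1: prefix='00' (no match yet)
Bit 2: prefix='000' -> emit 'd', reset
Bit 3: prefix='0' (no match yet)
Bit 4: prefix='00' (no match yet)
Bit 5: prefix='001' -> emit 'p', reset
Bit 6: prefix='0' (no match yet)

Answer: 0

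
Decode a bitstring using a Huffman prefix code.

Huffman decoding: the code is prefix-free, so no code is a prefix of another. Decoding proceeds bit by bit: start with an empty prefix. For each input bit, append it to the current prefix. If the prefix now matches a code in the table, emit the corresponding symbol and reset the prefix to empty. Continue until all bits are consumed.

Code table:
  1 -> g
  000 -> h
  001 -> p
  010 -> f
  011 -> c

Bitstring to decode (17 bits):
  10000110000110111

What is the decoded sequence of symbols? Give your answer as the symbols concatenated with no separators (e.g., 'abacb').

Bit 0: prefix='1' -> emit 'g', reset
Bit 1: prefix='0' (no match yet)
Bit 2: prefix='00' (no match yet)
Bit 3: prefix='000' -> emit 'h', reset
Bit 4: prefix='0' (no match yet)
Bit 5: prefix='01' (no match yet)
Bit 6: prefix='011' -> emit 'c', reset
Bit 7: prefix='0' (no match yet)
Bit 8: prefix='00' (no match yet)
Bit 9: prefix='000' -> emit 'h', reset
Bit 10: prefix='0' (no match yet)
Bit 11: prefix='01' (no match yet)
Bit 12: prefix='011' -> emit 'c', reset
Bit 13: prefix='0' (no match yet)
Bit 14: prefix='01' (no match yet)
Bit 15: prefix='011' -> emit 'c', reset
Bit 16: prefix='1' -> emit 'g', reset

Answer: ghchccg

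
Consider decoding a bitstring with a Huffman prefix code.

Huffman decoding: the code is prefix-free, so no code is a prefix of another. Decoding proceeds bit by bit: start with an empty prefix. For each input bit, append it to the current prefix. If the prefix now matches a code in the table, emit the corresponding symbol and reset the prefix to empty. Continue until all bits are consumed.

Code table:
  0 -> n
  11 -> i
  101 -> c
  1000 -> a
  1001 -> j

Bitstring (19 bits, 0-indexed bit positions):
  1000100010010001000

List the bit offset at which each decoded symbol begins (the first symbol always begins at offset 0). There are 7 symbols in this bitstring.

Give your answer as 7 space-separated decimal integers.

Bit 0: prefix='1' (no match yet)
Bit 1: prefix='10' (no match yet)
Bit 2: prefix='100' (no match yet)
Bit 3: prefix='1000' -> emit 'a', reset
Bit 4: prefix='1' (no match yet)
Bit 5: prefix='10' (no match yet)
Bit 6: prefix='100' (no match yet)
Bit 7: prefix='1000' -> emit 'a', reset
Bit 8: prefix='1' (no match yet)
Bit 9: prefix='10' (no match yet)
Bit 10: prefix='100' (no match yet)
Bit 11: prefix='1001' -> emit 'j', reset
Bit 12: prefix='0' -> emit 'n', reset
Bit 13: prefix='0' -> emit 'n', reset
Bit 14: prefix='0' -> emit 'n', reset
Bit 15: prefix='1' (no match yet)
Bit 16: prefix='10' (no match yet)
Bit 17: prefix='100' (no match yet)
Bit 18: prefix='1000' -> emit 'a', reset

Answer: 0 4 8 12 13 14 15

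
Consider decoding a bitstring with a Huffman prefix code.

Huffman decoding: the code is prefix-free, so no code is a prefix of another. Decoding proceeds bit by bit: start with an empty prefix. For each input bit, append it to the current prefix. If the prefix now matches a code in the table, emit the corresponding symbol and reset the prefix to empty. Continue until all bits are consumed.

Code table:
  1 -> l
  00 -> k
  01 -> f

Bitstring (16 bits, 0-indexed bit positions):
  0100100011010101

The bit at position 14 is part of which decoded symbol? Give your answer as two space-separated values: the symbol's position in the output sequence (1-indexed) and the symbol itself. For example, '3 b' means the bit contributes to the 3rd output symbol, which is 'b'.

Bit 0: prefix='0' (no match yet)
Bit 1: prefix='01' -> emit 'f', reset
Bit 2: prefix='0' (no match yet)
Bit 3: prefix='00' -> emit 'k', reset
Bit 4: prefix='1' -> emit 'l', reset
Bit 5: prefix='0' (no match yet)
Bit 6: prefix='00' -> emit 'k', reset
Bit 7: prefix='0' (no match yet)
Bit 8: prefix='01' -> emit 'f', reset
Bit 9: prefix='1' -> emit 'l', reset
Bit 10: prefix='0' (no match yet)
Bit 11: prefix='01' -> emit 'f', reset
Bit 12: prefix='0' (no match yet)
Bit 13: prefix='01' -> emit 'f', reset
Bit 14: prefix='0' (no match yet)
Bit 15: prefix='01' -> emit 'f', reset

Answer: 9 f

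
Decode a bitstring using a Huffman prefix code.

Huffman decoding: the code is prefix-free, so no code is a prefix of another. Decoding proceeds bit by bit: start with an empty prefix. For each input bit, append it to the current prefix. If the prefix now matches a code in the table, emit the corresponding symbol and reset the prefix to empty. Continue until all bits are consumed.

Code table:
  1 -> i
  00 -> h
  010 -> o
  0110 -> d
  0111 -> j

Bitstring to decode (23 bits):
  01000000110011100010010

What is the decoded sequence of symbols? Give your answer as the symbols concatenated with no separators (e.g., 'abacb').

Answer: ohhdjhoo

Derivation:
Bit 0: prefix='0' (no match yet)
Bit 1: prefix='01' (no match yet)
Bit 2: prefix='010' -> emit 'o', reset
Bit 3: prefix='0' (no match yet)
Bit 4: prefix='00' -> emit 'h', reset
Bit 5: prefix='0' (no match yet)
Bit 6: prefix='00' -> emit 'h', reset
Bit 7: prefix='0' (no match yet)
Bit 8: prefix='01' (no match yet)
Bit 9: prefix='011' (no match yet)
Bit 10: prefix='0110' -> emit 'd', reset
Bit 11: prefix='0' (no match yet)
Bit 12: prefix='01' (no match yet)
Bit 13: prefix='011' (no match yet)
Bit 14: prefix='0111' -> emit 'j', reset
Bit 15: prefix='0' (no match yet)
Bit 16: prefix='00' -> emit 'h', reset
Bit 17: prefix='0' (no match yet)
Bit 18: prefix='01' (no match yet)
Bit 19: prefix='010' -> emit 'o', reset
Bit 20: prefix='0' (no match yet)
Bit 21: prefix='01' (no match yet)
Bit 22: prefix='010' -> emit 'o', reset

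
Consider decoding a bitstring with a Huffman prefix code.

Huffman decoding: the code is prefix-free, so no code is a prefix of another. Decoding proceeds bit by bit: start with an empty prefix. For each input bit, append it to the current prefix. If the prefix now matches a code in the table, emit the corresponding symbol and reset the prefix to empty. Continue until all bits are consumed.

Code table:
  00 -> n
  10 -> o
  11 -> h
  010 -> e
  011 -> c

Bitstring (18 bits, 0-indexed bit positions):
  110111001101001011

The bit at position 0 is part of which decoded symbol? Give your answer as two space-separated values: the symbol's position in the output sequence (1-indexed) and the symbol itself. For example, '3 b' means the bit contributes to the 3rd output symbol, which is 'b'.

Answer: 1 h

Derivation:
Bit 0: prefix='1' (no match yet)
Bit 1: prefix='11' -> emit 'h', reset
Bit 2: prefix='0' (no match yet)
Bit 3: prefix='01' (no match yet)
Bit 4: prefix='011' -> emit 'c', reset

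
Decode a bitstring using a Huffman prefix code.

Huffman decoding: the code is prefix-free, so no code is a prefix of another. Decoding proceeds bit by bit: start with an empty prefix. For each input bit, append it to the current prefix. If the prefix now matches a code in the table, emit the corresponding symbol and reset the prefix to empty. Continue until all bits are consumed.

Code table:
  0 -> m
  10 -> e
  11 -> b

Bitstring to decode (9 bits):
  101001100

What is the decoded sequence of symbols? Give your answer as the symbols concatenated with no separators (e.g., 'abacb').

Bit 0: prefix='1' (no match yet)
Bit 1: prefix='10' -> emit 'e', reset
Bit 2: prefix='1' (no match yet)
Bit 3: prefix='10' -> emit 'e', reset
Bit 4: prefix='0' -> emit 'm', reset
Bit 5: prefix='1' (no match yet)
Bit 6: prefix='11' -> emit 'b', reset
Bit 7: prefix='0' -> emit 'm', reset
Bit 8: prefix='0' -> emit 'm', reset

Answer: eembmm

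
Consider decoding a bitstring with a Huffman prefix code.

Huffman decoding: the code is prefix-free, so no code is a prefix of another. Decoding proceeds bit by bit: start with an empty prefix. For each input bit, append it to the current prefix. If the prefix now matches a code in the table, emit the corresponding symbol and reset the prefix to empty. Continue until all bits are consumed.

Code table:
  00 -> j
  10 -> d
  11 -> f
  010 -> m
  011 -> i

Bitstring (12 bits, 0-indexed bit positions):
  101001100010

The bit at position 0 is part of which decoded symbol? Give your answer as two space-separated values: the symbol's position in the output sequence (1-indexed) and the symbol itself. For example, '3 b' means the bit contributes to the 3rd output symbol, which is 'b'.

Answer: 1 d

Derivation:
Bit 0: prefix='1' (no match yet)
Bit 1: prefix='10' -> emit 'd', reset
Bit 2: prefix='1' (no match yet)
Bit 3: prefix='10' -> emit 'd', reset
Bit 4: prefix='0' (no match yet)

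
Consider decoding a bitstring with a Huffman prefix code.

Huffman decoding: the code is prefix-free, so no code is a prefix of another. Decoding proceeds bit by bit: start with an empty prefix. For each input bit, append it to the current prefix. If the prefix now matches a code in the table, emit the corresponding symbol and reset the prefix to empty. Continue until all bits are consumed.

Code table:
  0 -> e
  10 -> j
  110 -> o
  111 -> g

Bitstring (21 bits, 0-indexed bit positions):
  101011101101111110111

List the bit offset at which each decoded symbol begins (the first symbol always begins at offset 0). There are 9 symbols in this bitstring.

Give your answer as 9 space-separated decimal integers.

Answer: 0 2 4 7 8 11 14 17 18

Derivation:
Bit 0: prefix='1' (no match yet)
Bit 1: prefix='10' -> emit 'j', reset
Bit 2: prefix='1' (no match yet)
Bit 3: prefix='10' -> emit 'j', reset
Bit 4: prefix='1' (no match yet)
Bit 5: prefix='11' (no match yet)
Bit 6: prefix='111' -> emit 'g', reset
Bit 7: prefix='0' -> emit 'e', reset
Bit 8: prefix='1' (no match yet)
Bit 9: prefix='11' (no match yet)
Bit 10: prefix='110' -> emit 'o', reset
Bit 11: prefix='1' (no match yet)
Bit 12: prefix='11' (no match yet)
Bit 13: prefix='111' -> emit 'g', reset
Bit 14: prefix='1' (no match yet)
Bit 15: prefix='11' (no match yet)
Bit 16: prefix='111' -> emit 'g', reset
Bit 17: prefix='0' -> emit 'e', reset
Bit 18: prefix='1' (no match yet)
Bit 19: prefix='11' (no match yet)
Bit 20: prefix='111' -> emit 'g', reset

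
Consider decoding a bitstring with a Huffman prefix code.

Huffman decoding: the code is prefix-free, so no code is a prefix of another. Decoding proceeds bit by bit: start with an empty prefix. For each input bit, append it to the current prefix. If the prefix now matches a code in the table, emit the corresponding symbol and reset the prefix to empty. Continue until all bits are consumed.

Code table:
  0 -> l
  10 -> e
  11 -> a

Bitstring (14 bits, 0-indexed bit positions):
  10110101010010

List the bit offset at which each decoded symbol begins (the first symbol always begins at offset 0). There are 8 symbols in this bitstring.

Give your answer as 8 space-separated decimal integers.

Answer: 0 2 4 5 7 9 11 12

Derivation:
Bit 0: prefix='1' (no match yet)
Bit 1: prefix='10' -> emit 'e', reset
Bit 2: prefix='1' (no match yet)
Bit 3: prefix='11' -> emit 'a', reset
Bit 4: prefix='0' -> emit 'l', reset
Bit 5: prefix='1' (no match yet)
Bit 6: prefix='10' -> emit 'e', reset
Bit 7: prefix='1' (no match yet)
Bit 8: prefix='10' -> emit 'e', reset
Bit 9: prefix='1' (no match yet)
Bit 10: prefix='10' -> emit 'e', reset
Bit 11: prefix='0' -> emit 'l', reset
Bit 12: prefix='1' (no match yet)
Bit 13: prefix='10' -> emit 'e', reset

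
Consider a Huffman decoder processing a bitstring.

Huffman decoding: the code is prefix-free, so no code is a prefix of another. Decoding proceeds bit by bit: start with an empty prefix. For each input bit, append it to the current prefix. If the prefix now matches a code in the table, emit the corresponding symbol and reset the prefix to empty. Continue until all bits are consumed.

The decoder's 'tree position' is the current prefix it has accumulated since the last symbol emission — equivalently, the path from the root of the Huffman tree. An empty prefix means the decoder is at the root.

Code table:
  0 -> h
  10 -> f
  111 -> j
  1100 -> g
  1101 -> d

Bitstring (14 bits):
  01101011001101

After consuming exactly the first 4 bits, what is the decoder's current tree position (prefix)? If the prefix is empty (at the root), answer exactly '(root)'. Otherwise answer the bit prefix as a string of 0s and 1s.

Answer: 110

Derivation:
Bit 0: prefix='0' -> emit 'h', reset
Bit 1: prefix='1' (no match yet)
Bit 2: prefix='11' (no match yet)
Bit 3: prefix='110' (no match yet)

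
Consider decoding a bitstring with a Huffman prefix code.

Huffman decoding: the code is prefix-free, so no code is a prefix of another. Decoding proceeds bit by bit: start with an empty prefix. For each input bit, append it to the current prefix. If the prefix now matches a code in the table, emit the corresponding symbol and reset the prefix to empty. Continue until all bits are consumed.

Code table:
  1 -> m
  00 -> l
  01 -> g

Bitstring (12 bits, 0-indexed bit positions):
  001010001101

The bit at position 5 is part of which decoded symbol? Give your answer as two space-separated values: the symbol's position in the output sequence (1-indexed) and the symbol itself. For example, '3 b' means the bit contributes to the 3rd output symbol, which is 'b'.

Bit 0: prefix='0' (no match yet)
Bit 1: prefix='00' -> emit 'l', reset
Bit 2: prefix='1' -> emit 'm', reset
Bit 3: prefix='0' (no match yet)
Bit 4: prefix='01' -> emit 'g', reset
Bit 5: prefix='0' (no match yet)
Bit 6: prefix='00' -> emit 'l', reset
Bit 7: prefix='0' (no match yet)
Bit 8: prefix='01' -> emit 'g', reset
Bit 9: prefix='1' -> emit 'm', reset

Answer: 4 l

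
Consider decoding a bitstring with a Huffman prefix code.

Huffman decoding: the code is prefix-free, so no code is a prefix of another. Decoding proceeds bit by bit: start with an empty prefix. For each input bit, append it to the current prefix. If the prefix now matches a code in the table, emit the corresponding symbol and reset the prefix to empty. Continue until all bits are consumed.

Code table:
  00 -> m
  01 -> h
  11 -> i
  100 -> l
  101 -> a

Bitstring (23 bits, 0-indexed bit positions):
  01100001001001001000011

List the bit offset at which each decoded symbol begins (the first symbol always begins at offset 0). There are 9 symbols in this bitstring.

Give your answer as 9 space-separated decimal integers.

Bit 0: prefix='0' (no match yet)
Bit 1: prefix='01' -> emit 'h', reset
Bit 2: prefix='1' (no match yet)
Bit 3: prefix='10' (no match yet)
Bit 4: prefix='100' -> emit 'l', reset
Bit 5: prefix='0' (no match yet)
Bit 6: prefix='00' -> emit 'm', reset
Bit 7: prefix='1' (no match yet)
Bit 8: prefix='10' (no match yet)
Bit 9: prefix='100' -> emit 'l', reset
Bit 10: prefix='1' (no match yet)
Bit 11: prefix='10' (no match yet)
Bit 12: prefix='100' -> emit 'l', reset
Bit 13: prefix='1' (no match yet)
Bit 14: prefix='10' (no match yet)
Bit 15: prefix='100' -> emit 'l', reset
Bit 16: prefix='1' (no match yet)
Bit 17: prefix='10' (no match yet)
Bit 18: prefix='100' -> emit 'l', reset
Bit 19: prefix='0' (no match yet)
Bit 20: prefix='00' -> emit 'm', reset
Bit 21: prefix='1' (no match yet)
Bit 22: prefix='11' -> emit 'i', reset

Answer: 0 2 5 7 10 13 16 19 21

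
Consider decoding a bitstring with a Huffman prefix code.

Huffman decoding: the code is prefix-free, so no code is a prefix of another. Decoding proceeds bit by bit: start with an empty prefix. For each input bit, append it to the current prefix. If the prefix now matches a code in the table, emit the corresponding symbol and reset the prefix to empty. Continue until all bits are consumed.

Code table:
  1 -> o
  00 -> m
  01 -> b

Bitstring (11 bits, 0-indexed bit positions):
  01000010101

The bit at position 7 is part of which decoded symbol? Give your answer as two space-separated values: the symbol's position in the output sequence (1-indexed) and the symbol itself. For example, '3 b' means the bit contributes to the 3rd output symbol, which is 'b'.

Bit 0: prefix='0' (no match yet)
Bit 1: prefix='01' -> emit 'b', reset
Bit 2: prefix='0' (no match yet)
Bit 3: prefix='00' -> emit 'm', reset
Bit 4: prefix='0' (no match yet)
Bit 5: prefix='00' -> emit 'm', reset
Bit 6: prefix='1' -> emit 'o', reset
Bit 7: prefix='0' (no match yet)
Bit 8: prefix='01' -> emit 'b', reset
Bit 9: prefix='0' (no match yet)
Bit 10: prefix='01' -> emit 'b', reset

Answer: 5 b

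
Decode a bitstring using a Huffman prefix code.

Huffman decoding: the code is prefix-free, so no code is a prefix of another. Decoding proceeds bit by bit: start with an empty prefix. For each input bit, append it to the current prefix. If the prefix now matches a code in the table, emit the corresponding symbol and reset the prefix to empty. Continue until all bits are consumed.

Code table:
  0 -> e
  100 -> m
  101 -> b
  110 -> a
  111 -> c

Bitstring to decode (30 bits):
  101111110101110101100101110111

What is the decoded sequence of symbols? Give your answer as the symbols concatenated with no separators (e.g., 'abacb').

Answer: bcababmbac

Derivation:
Bit 0: prefix='1' (no match yet)
Bit 1: prefix='10' (no match yet)
Bit 2: prefix='101' -> emit 'b', reset
Bit 3: prefix='1' (no match yet)
Bit 4: prefix='11' (no match yet)
Bit 5: prefix='111' -> emit 'c', reset
Bit 6: prefix='1' (no match yet)
Bit 7: prefix='11' (no match yet)
Bit 8: prefix='110' -> emit 'a', reset
Bit 9: prefix='1' (no match yet)
Bit 10: prefix='10' (no match yet)
Bit 11: prefix='101' -> emit 'b', reset
Bit 12: prefix='1' (no match yet)
Bit 13: prefix='11' (no match yet)
Bit 14: prefix='110' -> emit 'a', reset
Bit 15: prefix='1' (no match yet)
Bit 16: prefix='10' (no match yet)
Bit 17: prefix='101' -> emit 'b', reset
Bit 18: prefix='1' (no match yet)
Bit 19: prefix='10' (no match yet)
Bit 20: prefix='100' -> emit 'm', reset
Bit 21: prefix='1' (no match yet)
Bit 22: prefix='10' (no match yet)
Bit 23: prefix='101' -> emit 'b', reset
Bit 24: prefix='1' (no match yet)
Bit 25: prefix='11' (no match yet)
Bit 26: prefix='110' -> emit 'a', reset
Bit 27: prefix='1' (no match yet)
Bit 28: prefix='11' (no match yet)
Bit 29: prefix='111' -> emit 'c', reset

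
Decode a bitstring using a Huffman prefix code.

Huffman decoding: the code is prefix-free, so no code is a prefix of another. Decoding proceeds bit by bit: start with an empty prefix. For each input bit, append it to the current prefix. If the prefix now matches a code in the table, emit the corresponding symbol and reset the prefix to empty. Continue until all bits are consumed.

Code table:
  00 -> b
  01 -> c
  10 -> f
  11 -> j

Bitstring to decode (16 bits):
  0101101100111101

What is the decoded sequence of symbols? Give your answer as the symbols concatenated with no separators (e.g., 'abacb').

Bit 0: prefix='0' (no match yet)
Bit 1: prefix='01' -> emit 'c', reset
Bit 2: prefix='0' (no match yet)
Bit 3: prefix='01' -> emit 'c', reset
Bit 4: prefix='1' (no match yet)
Bit 5: prefix='10' -> emit 'f', reset
Bit 6: prefix='1' (no match yet)
Bit 7: prefix='11' -> emit 'j', reset
Bit 8: prefix='0' (no match yet)
Bit 9: prefix='00' -> emit 'b', reset
Bit 10: prefix='1' (no match yet)
Bit 11: prefix='11' -> emit 'j', reset
Bit 12: prefix='1' (no match yet)
Bit 13: prefix='11' -> emit 'j', reset
Bit 14: prefix='0' (no match yet)
Bit 15: prefix='01' -> emit 'c', reset

Answer: ccfjbjjc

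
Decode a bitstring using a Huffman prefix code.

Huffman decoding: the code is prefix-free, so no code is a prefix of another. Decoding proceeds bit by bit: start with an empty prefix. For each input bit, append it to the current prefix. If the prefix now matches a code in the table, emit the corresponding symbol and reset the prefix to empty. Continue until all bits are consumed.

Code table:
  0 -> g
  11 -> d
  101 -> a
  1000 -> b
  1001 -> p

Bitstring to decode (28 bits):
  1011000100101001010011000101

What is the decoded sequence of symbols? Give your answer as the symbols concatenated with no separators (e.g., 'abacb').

Bit 0: prefix='1' (no match yet)
Bit 1: prefix='10' (no match yet)
Bit 2: prefix='101' -> emit 'a', reset
Bit 3: prefix='1' (no match yet)
Bit 4: prefix='10' (no match yet)
Bit 5: prefix='100' (no match yet)
Bit 6: prefix='1000' -> emit 'b', reset
Bit 7: prefix='1' (no match yet)
Bit 8: prefix='10' (no match yet)
Bit 9: prefix='100' (no match yet)
Bit 10: prefix='1001' -> emit 'p', reset
Bit 11: prefix='0' -> emit 'g', reset
Bit 12: prefix='1' (no match yet)
Bit 13: prefix='10' (no match yet)
Bit 14: prefix='100' (no match yet)
Bit 15: prefix='1001' -> emit 'p', reset
Bit 16: prefix='0' -> emit 'g', reset
Bit 17: prefix='1' (no match yet)
Bit 18: prefix='10' (no match yet)
Bit 19: prefix='100' (no match yet)
Bit 20: prefix='1001' -> emit 'p', reset
Bit 21: prefix='1' (no match yet)
Bit 22: prefix='10' (no match yet)
Bit 23: prefix='100' (no match yet)
Bit 24: prefix='1000' -> emit 'b', reset
Bit 25: prefix='1' (no match yet)
Bit 26: prefix='10' (no match yet)
Bit 27: prefix='101' -> emit 'a', reset

Answer: abpgpgpba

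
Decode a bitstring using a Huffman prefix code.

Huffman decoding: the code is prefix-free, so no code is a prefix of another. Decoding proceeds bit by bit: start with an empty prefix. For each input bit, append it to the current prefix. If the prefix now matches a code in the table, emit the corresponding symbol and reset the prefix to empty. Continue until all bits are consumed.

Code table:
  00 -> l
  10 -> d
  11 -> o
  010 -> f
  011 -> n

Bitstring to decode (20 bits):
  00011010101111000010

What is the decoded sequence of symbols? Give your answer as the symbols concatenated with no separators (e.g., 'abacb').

Bit 0: prefix='0' (no match yet)
Bit 1: prefix='00' -> emit 'l', reset
Bit 2: prefix='0' (no match yet)
Bit 3: prefix='01' (no match yet)
Bit 4: prefix='011' -> emit 'n', reset
Bit 5: prefix='0' (no match yet)
Bit 6: prefix='01' (no match yet)
Bit 7: prefix='010' -> emit 'f', reset
Bit 8: prefix='1' (no match yet)
Bit 9: prefix='10' -> emit 'd', reset
Bit 10: prefix='1' (no match yet)
Bit 11: prefix='11' -> emit 'o', reset
Bit 12: prefix='1' (no match yet)
Bit 13: prefix='11' -> emit 'o', reset
Bit 14: prefix='0' (no match yet)
Bit 15: prefix='00' -> emit 'l', reset
Bit 16: prefix='0' (no match yet)
Bit 17: prefix='00' -> emit 'l', reset
Bit 18: prefix='1' (no match yet)
Bit 19: prefix='10' -> emit 'd', reset

Answer: lnfdoolld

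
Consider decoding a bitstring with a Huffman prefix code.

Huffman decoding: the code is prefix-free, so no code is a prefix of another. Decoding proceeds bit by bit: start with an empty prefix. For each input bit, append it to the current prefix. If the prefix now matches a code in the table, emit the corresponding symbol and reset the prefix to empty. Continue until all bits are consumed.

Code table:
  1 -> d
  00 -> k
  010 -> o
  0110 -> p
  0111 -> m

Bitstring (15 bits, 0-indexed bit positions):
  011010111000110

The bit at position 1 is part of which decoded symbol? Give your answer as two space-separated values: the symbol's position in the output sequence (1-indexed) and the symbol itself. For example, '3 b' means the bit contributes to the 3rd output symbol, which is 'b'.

Answer: 1 p

Derivation:
Bit 0: prefix='0' (no match yet)
Bit 1: prefix='01' (no match yet)
Bit 2: prefix='011' (no match yet)
Bit 3: prefix='0110' -> emit 'p', reset
Bit 4: prefix='1' -> emit 'd', reset
Bit 5: prefix='0' (no match yet)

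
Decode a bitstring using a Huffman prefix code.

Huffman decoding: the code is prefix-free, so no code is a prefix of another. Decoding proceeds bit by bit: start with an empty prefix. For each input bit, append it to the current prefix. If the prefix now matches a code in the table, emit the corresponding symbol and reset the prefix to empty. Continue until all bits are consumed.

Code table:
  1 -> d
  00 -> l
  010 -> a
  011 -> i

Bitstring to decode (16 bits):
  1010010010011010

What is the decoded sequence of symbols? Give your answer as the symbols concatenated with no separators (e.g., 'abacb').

Answer: daaaia

Derivation:
Bit 0: prefix='1' -> emit 'd', reset
Bit 1: prefix='0' (no match yet)
Bit 2: prefix='01' (no match yet)
Bit 3: prefix='010' -> emit 'a', reset
Bit 4: prefix='0' (no match yet)
Bit 5: prefix='01' (no match yet)
Bit 6: prefix='010' -> emit 'a', reset
Bit 7: prefix='0' (no match yet)
Bit 8: prefix='01' (no match yet)
Bit 9: prefix='010' -> emit 'a', reset
Bit 10: prefix='0' (no match yet)
Bit 11: prefix='01' (no match yet)
Bit 12: prefix='011' -> emit 'i', reset
Bit 13: prefix='0' (no match yet)
Bit 14: prefix='01' (no match yet)
Bit 15: prefix='010' -> emit 'a', reset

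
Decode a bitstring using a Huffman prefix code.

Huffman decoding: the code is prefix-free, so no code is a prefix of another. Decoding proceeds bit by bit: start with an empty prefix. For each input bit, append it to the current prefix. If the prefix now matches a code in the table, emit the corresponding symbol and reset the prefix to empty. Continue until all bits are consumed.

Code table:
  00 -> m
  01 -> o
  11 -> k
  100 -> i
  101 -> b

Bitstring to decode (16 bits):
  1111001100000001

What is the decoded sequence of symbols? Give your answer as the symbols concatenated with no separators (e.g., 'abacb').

Answer: kkmkmmmo

Derivation:
Bit 0: prefix='1' (no match yet)
Bit 1: prefix='11' -> emit 'k', reset
Bit 2: prefix='1' (no match yet)
Bit 3: prefix='11' -> emit 'k', reset
Bit 4: prefix='0' (no match yet)
Bit 5: prefix='00' -> emit 'm', reset
Bit 6: prefix='1' (no match yet)
Bit 7: prefix='11' -> emit 'k', reset
Bit 8: prefix='0' (no match yet)
Bit 9: prefix='00' -> emit 'm', reset
Bit 10: prefix='0' (no match yet)
Bit 11: prefix='00' -> emit 'm', reset
Bit 12: prefix='0' (no match yet)
Bit 13: prefix='00' -> emit 'm', reset
Bit 14: prefix='0' (no match yet)
Bit 15: prefix='01' -> emit 'o', reset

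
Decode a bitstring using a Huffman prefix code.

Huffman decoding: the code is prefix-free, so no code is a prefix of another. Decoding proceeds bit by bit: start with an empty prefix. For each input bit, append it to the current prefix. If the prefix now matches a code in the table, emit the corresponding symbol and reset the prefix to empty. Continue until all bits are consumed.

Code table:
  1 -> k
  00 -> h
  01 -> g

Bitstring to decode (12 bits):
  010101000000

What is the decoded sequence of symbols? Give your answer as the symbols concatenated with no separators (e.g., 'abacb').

Bit 0: prefix='0' (no match yet)
Bit 1: prefix='01' -> emit 'g', reset
Bit 2: prefix='0' (no match yet)
Bit 3: prefix='01' -> emit 'g', reset
Bit 4: prefix='0' (no match yet)
Bit 5: prefix='01' -> emit 'g', reset
Bit 6: prefix='0' (no match yet)
Bit 7: prefix='00' -> emit 'h', reset
Bit 8: prefix='0' (no match yet)
Bit 9: prefix='00' -> emit 'h', reset
Bit 10: prefix='0' (no match yet)
Bit 11: prefix='00' -> emit 'h', reset

Answer: ggghhh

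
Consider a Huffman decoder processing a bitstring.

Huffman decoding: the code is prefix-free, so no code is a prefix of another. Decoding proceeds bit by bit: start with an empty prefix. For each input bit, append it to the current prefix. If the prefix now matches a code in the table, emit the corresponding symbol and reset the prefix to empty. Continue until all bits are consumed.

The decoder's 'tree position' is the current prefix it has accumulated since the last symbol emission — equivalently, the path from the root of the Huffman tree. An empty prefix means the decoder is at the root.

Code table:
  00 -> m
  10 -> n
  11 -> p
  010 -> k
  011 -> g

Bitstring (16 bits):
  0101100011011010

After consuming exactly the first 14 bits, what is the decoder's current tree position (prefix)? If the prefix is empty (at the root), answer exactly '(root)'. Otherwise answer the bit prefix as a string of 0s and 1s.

Bit 0: prefix='0' (no match yet)
Bit 1: prefix='01' (no match yet)
Bit 2: prefix='010' -> emit 'k', reset
Bit 3: prefix='1' (no match yet)
Bit 4: prefix='11' -> emit 'p', reset
Bit 5: prefix='0' (no match yet)
Bit 6: prefix='00' -> emit 'm', reset
Bit 7: prefix='0' (no match yet)
Bit 8: prefix='01' (no match yet)
Bit 9: prefix='011' -> emit 'g', reset
Bit 10: prefix='0' (no match yet)
Bit 11: prefix='01' (no match yet)
Bit 12: prefix='011' -> emit 'g', reset
Bit 13: prefix='0' (no match yet)

Answer: 0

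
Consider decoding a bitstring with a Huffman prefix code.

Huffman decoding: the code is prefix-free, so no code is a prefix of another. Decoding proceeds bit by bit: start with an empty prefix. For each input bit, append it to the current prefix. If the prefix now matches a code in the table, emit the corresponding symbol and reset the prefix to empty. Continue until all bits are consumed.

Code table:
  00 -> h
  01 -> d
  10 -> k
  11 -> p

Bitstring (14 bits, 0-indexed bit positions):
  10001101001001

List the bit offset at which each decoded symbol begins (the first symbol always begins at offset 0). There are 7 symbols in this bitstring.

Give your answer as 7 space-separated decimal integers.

Answer: 0 2 4 6 8 10 12

Derivation:
Bit 0: prefix='1' (no match yet)
Bit 1: prefix='10' -> emit 'k', reset
Bit 2: prefix='0' (no match yet)
Bit 3: prefix='00' -> emit 'h', reset
Bit 4: prefix='1' (no match yet)
Bit 5: prefix='11' -> emit 'p', reset
Bit 6: prefix='0' (no match yet)
Bit 7: prefix='01' -> emit 'd', reset
Bit 8: prefix='0' (no match yet)
Bit 9: prefix='00' -> emit 'h', reset
Bit 10: prefix='1' (no match yet)
Bit 11: prefix='10' -> emit 'k', reset
Bit 12: prefix='0' (no match yet)
Bit 13: prefix='01' -> emit 'd', reset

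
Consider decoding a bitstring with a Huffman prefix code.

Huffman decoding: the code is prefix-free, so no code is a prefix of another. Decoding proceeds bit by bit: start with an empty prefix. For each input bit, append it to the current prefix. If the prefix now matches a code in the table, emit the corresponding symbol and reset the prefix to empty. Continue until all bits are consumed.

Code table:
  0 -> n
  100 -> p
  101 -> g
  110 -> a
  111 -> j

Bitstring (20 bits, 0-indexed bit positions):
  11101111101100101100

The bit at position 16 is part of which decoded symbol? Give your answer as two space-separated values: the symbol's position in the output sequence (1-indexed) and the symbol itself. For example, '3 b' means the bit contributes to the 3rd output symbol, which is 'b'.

Bit 0: prefix='1' (no match yet)
Bit 1: prefix='11' (no match yet)
Bit 2: prefix='111' -> emit 'j', reset
Bit 3: prefix='0' -> emit 'n', reset
Bit 4: prefix='1' (no match yet)
Bit 5: prefix='11' (no match yet)
Bit 6: prefix='111' -> emit 'j', reset
Bit 7: prefix='1' (no match yet)
Bit 8: prefix='11' (no match yet)
Bit 9: prefix='110' -> emit 'a', reset
Bit 10: prefix='1' (no match yet)
Bit 11: prefix='11' (no match yet)
Bit 12: prefix='110' -> emit 'a', reset
Bit 13: prefix='0' -> emit 'n', reset
Bit 14: prefix='1' (no match yet)
Bit 15: prefix='10' (no match yet)
Bit 16: prefix='101' -> emit 'g', reset
Bit 17: prefix='1' (no match yet)
Bit 18: prefix='10' (no match yet)
Bit 19: prefix='100' -> emit 'p', reset

Answer: 7 g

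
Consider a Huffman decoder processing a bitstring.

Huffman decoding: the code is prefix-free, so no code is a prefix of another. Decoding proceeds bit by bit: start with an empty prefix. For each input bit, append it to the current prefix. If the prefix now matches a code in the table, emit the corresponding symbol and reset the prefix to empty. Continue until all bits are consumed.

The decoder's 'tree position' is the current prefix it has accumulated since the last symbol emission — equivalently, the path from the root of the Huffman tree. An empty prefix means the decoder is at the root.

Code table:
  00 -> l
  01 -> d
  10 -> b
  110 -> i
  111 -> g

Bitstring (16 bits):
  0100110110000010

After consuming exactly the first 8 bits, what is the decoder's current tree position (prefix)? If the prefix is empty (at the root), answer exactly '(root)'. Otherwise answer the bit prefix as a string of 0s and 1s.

Answer: 1

Derivation:
Bit 0: prefix='0' (no match yet)
Bit 1: prefix='01' -> emit 'd', reset
Bit 2: prefix='0' (no match yet)
Bit 3: prefix='00' -> emit 'l', reset
Bit 4: prefix='1' (no match yet)
Bit 5: prefix='11' (no match yet)
Bit 6: prefix='110' -> emit 'i', reset
Bit 7: prefix='1' (no match yet)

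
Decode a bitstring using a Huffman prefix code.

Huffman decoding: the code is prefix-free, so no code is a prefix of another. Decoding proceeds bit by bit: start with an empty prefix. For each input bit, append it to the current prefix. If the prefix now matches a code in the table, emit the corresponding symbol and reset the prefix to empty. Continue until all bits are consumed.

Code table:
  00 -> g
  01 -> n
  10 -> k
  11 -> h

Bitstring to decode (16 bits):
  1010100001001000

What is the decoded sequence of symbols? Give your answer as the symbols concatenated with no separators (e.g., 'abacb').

Bit 0: prefix='1' (no match yet)
Bit 1: prefix='10' -> emit 'k', reset
Bit 2: prefix='1' (no match yet)
Bit 3: prefix='10' -> emit 'k', reset
Bit 4: prefix='1' (no match yet)
Bit 5: prefix='10' -> emit 'k', reset
Bit 6: prefix='0' (no match yet)
Bit 7: prefix='00' -> emit 'g', reset
Bit 8: prefix='0' (no match yet)
Bit 9: prefix='01' -> emit 'n', reset
Bit 10: prefix='0' (no match yet)
Bit 11: prefix='00' -> emit 'g', reset
Bit 12: prefix='1' (no match yet)
Bit 13: prefix='10' -> emit 'k', reset
Bit 14: prefix='0' (no match yet)
Bit 15: prefix='00' -> emit 'g', reset

Answer: kkkgngkg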